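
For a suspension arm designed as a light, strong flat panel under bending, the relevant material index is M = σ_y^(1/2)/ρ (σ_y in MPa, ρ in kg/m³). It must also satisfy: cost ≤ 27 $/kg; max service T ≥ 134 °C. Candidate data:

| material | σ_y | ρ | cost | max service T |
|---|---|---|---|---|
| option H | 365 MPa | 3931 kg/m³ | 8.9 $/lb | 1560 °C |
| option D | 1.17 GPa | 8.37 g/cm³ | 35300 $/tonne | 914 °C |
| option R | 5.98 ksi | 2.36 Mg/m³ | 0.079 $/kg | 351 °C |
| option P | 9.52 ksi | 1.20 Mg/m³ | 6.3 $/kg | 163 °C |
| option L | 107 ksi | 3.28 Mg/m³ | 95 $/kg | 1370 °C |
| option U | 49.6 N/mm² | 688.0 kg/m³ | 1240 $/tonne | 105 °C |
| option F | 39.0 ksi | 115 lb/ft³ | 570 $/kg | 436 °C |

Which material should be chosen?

option P

Screen on constraints: cost ≤ 27 $/kg; max service T ≥ 134 °C. Survivors: option H, option R, option P.
Normalizing units and computing the index:
  option H: σ_y = 365.0 MPa, ρ = 3931 kg/m³
  option R: σ_y = 41.23 MPa, ρ = 2360 kg/m³
  option P: σ_y = 65.64 MPa, ρ = 1200 kg/m³
  option P: M = 6.75×10⁻³
  option H: M = 4.86×10⁻³
  option R: M = 2.72×10⁻³
Option P ranks first.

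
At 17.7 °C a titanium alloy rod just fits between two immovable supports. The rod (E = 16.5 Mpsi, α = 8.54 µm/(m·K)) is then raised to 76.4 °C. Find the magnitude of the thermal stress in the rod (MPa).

57.0 MPa

E = 16.5 Mpsi = 113.8 GPa.
ΔT = 58.70 K. Constrained thermal stress σ = E·α·ΔT = 113.8×10³ MPa × 8.54×10⁻⁶ × 58.70 = 57.0 MPa (compressive).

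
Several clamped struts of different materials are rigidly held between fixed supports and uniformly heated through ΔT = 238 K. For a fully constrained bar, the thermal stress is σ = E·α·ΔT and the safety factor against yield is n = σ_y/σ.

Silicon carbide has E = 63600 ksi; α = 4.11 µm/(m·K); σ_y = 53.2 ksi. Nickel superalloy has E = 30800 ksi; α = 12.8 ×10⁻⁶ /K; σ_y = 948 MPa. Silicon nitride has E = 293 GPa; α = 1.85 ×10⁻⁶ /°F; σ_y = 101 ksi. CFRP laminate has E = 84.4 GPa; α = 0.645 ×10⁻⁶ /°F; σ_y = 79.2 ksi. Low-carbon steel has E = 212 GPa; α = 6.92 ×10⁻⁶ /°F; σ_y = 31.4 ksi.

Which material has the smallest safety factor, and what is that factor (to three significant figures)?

With everything in SI (GPa, ×10⁻⁶/K, MPa):
  silicon carbide: E = 438.5, α = 4.11, σ_y = 366.8 → σ = 429 MPa, n = 0.855
  nickel superalloy: E = 212.4, α = 12.8, σ_y = 948.0 → σ = 647 MPa, n = 1.47
  silicon nitride: E = 293.0, α = 3.33, σ_y = 696.4 → σ = 232 MPa, n = 3.00
  CFRP laminate: E = 84.40, α = 1.16, σ_y = 546.1 → σ = 23.3 MPa, n = 23.4
  low-carbon steel: E = 212.0, α = 12.5, σ_y = 216.5 → σ = 628 MPa, n = 0.344
Low-carbon steel has the lowest safety factor, n = 0.344.

low-carbon steel, n = 0.344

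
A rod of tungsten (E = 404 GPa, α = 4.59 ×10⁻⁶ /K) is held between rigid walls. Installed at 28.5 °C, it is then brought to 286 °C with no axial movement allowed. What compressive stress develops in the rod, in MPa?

477 MPa

ΔT = 257.5 K. Constrained thermal stress σ = E·α·ΔT = 404.0×10³ MPa × 4.59×10⁻⁶ × 257.5 = 477 MPa (compressive).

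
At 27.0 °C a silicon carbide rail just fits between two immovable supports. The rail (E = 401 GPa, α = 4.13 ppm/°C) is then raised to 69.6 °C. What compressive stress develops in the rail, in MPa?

ΔT = 42.60 K. Constrained thermal stress σ = E·α·ΔT = 401.0×10³ MPa × 4.13×10⁻⁶ × 42.60 = 70.6 MPa (compressive).

70.6 MPa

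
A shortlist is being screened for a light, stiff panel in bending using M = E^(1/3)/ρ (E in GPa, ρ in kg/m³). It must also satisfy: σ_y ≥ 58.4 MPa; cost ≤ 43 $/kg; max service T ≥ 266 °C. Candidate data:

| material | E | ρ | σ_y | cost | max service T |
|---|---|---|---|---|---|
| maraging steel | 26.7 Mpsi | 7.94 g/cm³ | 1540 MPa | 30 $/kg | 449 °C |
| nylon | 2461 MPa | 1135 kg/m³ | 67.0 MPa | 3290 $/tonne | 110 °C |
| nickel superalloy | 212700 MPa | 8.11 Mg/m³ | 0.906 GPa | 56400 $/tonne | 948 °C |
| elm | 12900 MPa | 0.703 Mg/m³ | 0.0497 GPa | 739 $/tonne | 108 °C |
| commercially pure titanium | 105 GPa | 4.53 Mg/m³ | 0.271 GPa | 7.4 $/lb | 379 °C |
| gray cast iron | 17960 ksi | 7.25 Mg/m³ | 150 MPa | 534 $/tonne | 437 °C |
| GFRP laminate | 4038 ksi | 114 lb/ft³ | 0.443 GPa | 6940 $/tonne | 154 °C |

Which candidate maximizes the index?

Screen on constraints: σ_y ≥ 58.4 MPa; cost ≤ 43 $/kg; max service T ≥ 266 °C. Survivors: maraging steel, commercially pure titanium, gray cast iron.
In SI units:
  maraging steel: E = 184.1 GPa, ρ = 7940 kg/m³
  commercially pure titanium: E = 105.0 GPa, ρ = 4530 kg/m³
  gray cast iron: E = 123.8 GPa, ρ = 7250 kg/m³
  commercially pure titanium: M = 1.04×10⁻³
  maraging steel: M = 0.716×10⁻³
  gray cast iron: M = 0.687×10⁻³
Commercially pure titanium ranks first.

commercially pure titanium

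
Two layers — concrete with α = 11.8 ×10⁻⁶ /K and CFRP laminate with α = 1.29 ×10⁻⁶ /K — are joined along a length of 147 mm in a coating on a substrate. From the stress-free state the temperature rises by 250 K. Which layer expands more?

concrete

α(concrete) = 11.8×10⁻⁶/K vs α(CFRP laminate) = 1.29×10⁻⁶/K.
Higher α expands more for the same ΔT: concrete.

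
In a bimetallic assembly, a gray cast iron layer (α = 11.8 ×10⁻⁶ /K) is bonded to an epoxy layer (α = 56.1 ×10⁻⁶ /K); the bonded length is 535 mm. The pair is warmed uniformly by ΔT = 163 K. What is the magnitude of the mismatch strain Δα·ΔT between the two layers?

7.22×10⁻³

Δα = |11.8 − 56.1|×10⁻⁶/K = 44.3×10⁻⁶/K.
Mismatch strain = Δα·ΔT = 44.3×10⁻⁶ × 163.0 = 7.22×10⁻³.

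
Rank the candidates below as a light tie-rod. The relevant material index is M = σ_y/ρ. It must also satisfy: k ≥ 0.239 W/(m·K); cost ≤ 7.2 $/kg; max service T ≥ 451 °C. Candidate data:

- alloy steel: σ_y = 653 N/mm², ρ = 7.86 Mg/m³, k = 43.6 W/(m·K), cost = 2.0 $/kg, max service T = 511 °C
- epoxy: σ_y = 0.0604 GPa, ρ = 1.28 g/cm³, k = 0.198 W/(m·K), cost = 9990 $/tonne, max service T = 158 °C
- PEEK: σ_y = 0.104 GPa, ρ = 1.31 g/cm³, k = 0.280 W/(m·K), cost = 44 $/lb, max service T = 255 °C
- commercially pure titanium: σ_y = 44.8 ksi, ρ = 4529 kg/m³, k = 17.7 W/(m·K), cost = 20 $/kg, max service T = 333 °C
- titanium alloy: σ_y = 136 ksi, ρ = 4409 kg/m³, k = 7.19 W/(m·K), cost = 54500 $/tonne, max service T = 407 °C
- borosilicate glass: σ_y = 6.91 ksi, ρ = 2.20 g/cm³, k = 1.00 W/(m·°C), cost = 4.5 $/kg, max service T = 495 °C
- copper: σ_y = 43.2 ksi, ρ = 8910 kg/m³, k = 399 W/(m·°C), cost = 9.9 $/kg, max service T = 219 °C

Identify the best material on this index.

Screen on constraints: k ≥ 0.239 W/(m·K); cost ≤ 7.2 $/kg; max service T ≥ 451 °C. Survivors: alloy steel, borosilicate glass.
After converting to SI:
  alloy steel: σ_y = 653.0 MPa, ρ = 7860 kg/m³
  borosilicate glass: σ_y = 47.64 MPa, ρ = 2200 kg/m³
  alloy steel: M = 83.1 kN·m/kg
  borosilicate glass: M = 21.7 kN·m/kg
The maximum is for alloy steel.

alloy steel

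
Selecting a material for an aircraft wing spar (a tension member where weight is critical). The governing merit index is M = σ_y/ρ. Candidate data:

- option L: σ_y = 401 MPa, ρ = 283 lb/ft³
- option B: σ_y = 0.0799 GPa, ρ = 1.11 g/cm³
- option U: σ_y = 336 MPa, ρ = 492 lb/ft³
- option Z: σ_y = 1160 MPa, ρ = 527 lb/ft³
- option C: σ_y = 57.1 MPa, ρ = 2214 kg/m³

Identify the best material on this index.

option Z

In SI units:
  option L: σ_y = 401.0 MPa, ρ = 4533 kg/m³
  option B: σ_y = 79.90 MPa, ρ = 1110 kg/m³
  option U: σ_y = 336.0 MPa, ρ = 7881 kg/m³
  option Z: σ_y = 1160 MPa, ρ = 8442 kg/m³
  option C: σ_y = 57.10 MPa, ρ = 2214 kg/m³
  option Z: M = 137 kN·m/kg
  option L: M = 88.5 kN·m/kg
  option B: M = 72.0 kN·m/kg
  option U: M = 42.6 kN·m/kg
  option C: M = 25.8 kN·m/kg
Option Z ranks first.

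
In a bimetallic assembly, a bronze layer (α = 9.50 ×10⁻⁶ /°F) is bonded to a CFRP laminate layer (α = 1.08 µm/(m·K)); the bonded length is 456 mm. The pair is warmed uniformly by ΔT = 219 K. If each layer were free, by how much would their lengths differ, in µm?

bronze: α = 9.50×10⁻⁶/°F × 9/5 = 17.1×10⁻⁶/K.
Δα = |17.1 − 1.08|×10⁻⁶/K = 16.0×10⁻⁶/K.
ΔL_mismatch = Δα·L·ΔT = 16.0×10⁻⁶ × 456.0 mm × 219.0 K = 1600 µm.

1600 µm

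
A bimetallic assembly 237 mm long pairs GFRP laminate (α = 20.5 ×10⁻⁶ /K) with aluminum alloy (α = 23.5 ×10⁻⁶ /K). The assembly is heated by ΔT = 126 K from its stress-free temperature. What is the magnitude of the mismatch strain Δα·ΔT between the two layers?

3.78×10⁻⁴

Δα = |20.5 − 23.5|×10⁻⁶/K = 3.00×10⁻⁶/K.
Mismatch strain = Δα·ΔT = 3.00×10⁻⁶ × 126.0 = 3.78×10⁻⁴.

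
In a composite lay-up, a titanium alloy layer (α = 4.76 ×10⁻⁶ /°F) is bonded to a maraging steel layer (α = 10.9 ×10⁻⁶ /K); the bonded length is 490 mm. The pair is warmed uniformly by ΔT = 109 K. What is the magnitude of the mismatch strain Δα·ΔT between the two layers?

titanium alloy: α = 4.76×10⁻⁶/°F × 9/5 = 8.57×10⁻⁶/K.
Δα = |8.57 − 10.9|×10⁻⁶/K = 2.33×10⁻⁶/K.
Mismatch strain = Δα·ΔT = 2.33×10⁻⁶ × 109.0 = 2.54×10⁻⁴.

2.54×10⁻⁴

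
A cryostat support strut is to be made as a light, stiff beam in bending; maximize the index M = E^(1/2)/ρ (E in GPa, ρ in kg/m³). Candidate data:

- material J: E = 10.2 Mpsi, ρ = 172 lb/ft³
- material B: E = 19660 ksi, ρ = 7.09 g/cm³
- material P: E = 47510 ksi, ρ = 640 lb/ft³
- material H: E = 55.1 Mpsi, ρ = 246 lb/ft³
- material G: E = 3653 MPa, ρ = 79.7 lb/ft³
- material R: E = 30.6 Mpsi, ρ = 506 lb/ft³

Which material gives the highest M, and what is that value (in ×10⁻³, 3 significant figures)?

In SI units:
  material J: E = 70.33 GPa, ρ = 2755 kg/m³
  material B: E = 135.6 GPa, ρ = 7090 kg/m³
  material P: E = 327.6 GPa, ρ = 10250 kg/m³
  material H: E = 379.9 GPa, ρ = 3941 kg/m³
  material G: E = 3.653 GPa, ρ = 1277 kg/m³
  material R: E = 211.0 GPa, ρ = 8105 kg/m³
  material H: M = 4.95×10⁻³
  material J: M = 3.04×10⁻³
  material R: M = 1.79×10⁻³
  material P: M = 1.77×10⁻³
  material B: M = 1.64×10⁻³
  material G: M = 1.50×10⁻³
Material H has the largest M.

material H, M = 4.95×10⁻³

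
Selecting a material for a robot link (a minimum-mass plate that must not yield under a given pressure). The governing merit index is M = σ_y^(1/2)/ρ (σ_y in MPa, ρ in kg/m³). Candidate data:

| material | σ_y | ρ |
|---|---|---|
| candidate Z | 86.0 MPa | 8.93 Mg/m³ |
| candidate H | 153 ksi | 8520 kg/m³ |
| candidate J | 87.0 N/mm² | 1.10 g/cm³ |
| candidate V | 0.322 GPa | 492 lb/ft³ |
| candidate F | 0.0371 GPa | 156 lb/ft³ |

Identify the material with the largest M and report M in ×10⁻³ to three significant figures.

candidate J, M = 8.48×10⁻³

In SI units:
  candidate Z: σ_y = 86.00 MPa, ρ = 8930 kg/m³
  candidate H: σ_y = 1055 MPa, ρ = 8520 kg/m³
  candidate J: σ_y = 87.00 MPa, ρ = 1100 kg/m³
  candidate V: σ_y = 322.0 MPa, ρ = 7881 kg/m³
  candidate F: σ_y = 37.10 MPa, ρ = 2499 kg/m³
  candidate J: M = 8.48×10⁻³
  candidate H: M = 3.81×10⁻³
  candidate F: M = 2.44×10⁻³
  candidate V: M = 2.28×10⁻³
  candidate Z: M = 1.04×10⁻³
Candidate J has the largest M.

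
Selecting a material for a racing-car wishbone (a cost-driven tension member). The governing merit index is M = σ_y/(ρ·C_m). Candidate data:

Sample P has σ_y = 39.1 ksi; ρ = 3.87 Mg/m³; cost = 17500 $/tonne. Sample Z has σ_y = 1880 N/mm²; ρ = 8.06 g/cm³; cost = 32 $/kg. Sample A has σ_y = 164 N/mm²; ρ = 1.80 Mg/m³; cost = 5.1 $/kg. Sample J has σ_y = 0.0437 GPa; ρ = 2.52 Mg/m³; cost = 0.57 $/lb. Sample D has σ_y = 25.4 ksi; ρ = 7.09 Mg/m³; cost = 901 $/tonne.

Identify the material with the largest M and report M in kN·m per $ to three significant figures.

sample D, M = 27.4 kN·m per $

Convert each candidate to consistent units, then evaluate M:
  sample P: σ_y = 269.6 MPa, ρ = 3870 kg/m³, cost = 17.50 $/kg
  sample Z: σ_y = 1880 MPa, ρ = 8060 kg/m³, cost = 32.00 $/kg
  sample A: σ_y = 164.0 MPa, ρ = 1800 kg/m³, cost = 5.100 $/kg
  sample J: σ_y = 43.70 MPa, ρ = 2520 kg/m³, cost = 1.257 $/kg
  sample D: σ_y = 175.1 MPa, ρ = 7090 kg/m³, cost = 0.9010 $/kg
  sample D: M = 27.4 kN·m per $
  sample A: M = 17.9 kN·m per $
  sample J: M = 13.8 kN·m per $
  sample Z: M = 7.29 kN·m per $
  sample P: M = 3.98 kN·m per $
The maximum is for sample D.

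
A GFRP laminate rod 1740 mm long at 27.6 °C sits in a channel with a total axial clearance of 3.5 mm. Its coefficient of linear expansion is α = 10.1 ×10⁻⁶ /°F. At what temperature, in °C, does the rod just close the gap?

α = 10.1×10⁻⁶/°F × 9/5 = 18.2×10⁻⁶/K.
α·L₀·ΔT = 3.5 mm ⇒ ΔT = 3.5 / (18.2×10⁻⁶ × 1740.0) = 110.6 K.
T = 27.6 + 110.6 = 138.2 °C.

138 °C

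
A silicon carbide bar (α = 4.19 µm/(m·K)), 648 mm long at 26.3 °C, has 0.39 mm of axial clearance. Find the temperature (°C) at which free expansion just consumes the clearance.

170 °C

α·L₀·ΔT = 0.39 mm ⇒ ΔT = 0.39 / (4.19×10⁻⁶ × 648.0) = 143.6 K.
T = 26.3 + 143.6 = 169.9 °C.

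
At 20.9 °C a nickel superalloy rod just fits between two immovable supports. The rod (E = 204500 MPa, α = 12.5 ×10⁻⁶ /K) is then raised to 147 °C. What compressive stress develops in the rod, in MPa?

E = 204500 MPa = 204.5 GPa.
ΔT = 126.1 K. Constrained thermal stress σ = E·α·ΔT = 204.5×10³ MPa × 12.5×10⁻⁶ × 126.1 = 322 MPa (compressive).

322 MPa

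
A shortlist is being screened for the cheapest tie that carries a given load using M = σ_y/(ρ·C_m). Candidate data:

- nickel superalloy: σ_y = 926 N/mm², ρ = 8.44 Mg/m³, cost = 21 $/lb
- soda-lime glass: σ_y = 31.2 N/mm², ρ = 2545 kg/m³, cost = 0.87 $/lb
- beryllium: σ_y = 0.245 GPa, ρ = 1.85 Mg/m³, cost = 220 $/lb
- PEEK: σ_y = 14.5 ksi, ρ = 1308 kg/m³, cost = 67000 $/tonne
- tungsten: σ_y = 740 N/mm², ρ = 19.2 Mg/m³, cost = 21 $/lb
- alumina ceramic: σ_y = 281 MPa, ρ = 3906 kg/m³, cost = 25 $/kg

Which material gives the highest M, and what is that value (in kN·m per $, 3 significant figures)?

soda-lime glass, M = 6.39 kN·m per $

After converting to SI:
  nickel superalloy: σ_y = 926.0 MPa, ρ = 8440 kg/m³, cost = 46.30 $/kg
  soda-lime glass: σ_y = 31.20 MPa, ρ = 2545 kg/m³, cost = 1.918 $/kg
  beryllium: σ_y = 245.0 MPa, ρ = 1850 kg/m³, cost = 485.0 $/kg
  PEEK: σ_y = 99.97 MPa, ρ = 1308 kg/m³, cost = 67.00 $/kg
  tungsten: σ_y = 740.0 MPa, ρ = 19200 kg/m³, cost = 46.30 $/kg
  alumina ceramic: σ_y = 281.0 MPa, ρ = 3906 kg/m³, cost = 25.00 $/kg
  soda-lime glass: M = 6.39 kN·m per $
  alumina ceramic: M = 2.88 kN·m per $
  nickel superalloy: M = 2.37 kN·m per $
  PEEK: M = 1.14 kN·m per $
  tungsten: M = 0.833 kN·m per $
  beryllium: M = 0.273 kN·m per $
Highest index: soda-lime glass.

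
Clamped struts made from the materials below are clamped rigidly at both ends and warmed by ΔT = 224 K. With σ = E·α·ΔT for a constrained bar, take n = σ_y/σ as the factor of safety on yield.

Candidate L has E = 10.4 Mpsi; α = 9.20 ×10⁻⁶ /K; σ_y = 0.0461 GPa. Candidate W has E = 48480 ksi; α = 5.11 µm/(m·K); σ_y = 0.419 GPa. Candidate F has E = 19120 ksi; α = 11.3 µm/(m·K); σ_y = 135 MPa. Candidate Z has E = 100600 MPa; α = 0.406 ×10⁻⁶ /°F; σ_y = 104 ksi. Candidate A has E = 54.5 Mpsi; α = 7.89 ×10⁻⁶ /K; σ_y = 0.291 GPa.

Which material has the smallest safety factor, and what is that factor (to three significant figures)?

candidate L, n = 0.312

In consistent units (E in GPa, α in ×10⁻⁶/K, σ_y in MPa):
  candidate L: E = 71.71, α = 9.20, σ_y = 46.10 → σ = 148 MPa, n = 0.312
  candidate W: E = 334.3, α = 5.11, σ_y = 419.0 → σ = 383 MPa, n = 1.10
  candidate F: E = 131.8, α = 11.3, σ_y = 135.0 → σ = 334 MPa, n = 0.405
  candidate Z: E = 100.6, α = 0.731, σ_y = 717.1 → σ = 16.5 MPa, n = 43.5
  candidate A: E = 375.8, α = 7.89, σ_y = 291.0 → σ = 664 MPa, n = 0.438
Smallest n: candidate L with n = 0.312.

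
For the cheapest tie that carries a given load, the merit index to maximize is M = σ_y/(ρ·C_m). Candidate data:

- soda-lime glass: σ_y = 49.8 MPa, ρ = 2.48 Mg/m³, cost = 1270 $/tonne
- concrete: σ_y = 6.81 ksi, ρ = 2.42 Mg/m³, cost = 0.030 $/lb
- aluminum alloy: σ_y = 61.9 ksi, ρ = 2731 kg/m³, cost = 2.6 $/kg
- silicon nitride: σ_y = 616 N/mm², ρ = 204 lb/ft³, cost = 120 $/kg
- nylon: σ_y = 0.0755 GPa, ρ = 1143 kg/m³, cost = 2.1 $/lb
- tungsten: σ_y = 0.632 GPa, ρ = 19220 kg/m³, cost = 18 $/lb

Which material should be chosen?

concrete

Convert each candidate to consistent units, then evaluate M:
  soda-lime glass: σ_y = 49.80 MPa, ρ = 2480 kg/m³, cost = 1.270 $/kg
  concrete: σ_y = 46.95 MPa, ρ = 2420 kg/m³, cost = 0.06614 $/kg
  aluminum alloy: σ_y = 426.8 MPa, ρ = 2731 kg/m³, cost = 2.600 $/kg
  silicon nitride: σ_y = 616.0 MPa, ρ = 3268 kg/m³, cost = 120.0 $/kg
  nylon: σ_y = 75.50 MPa, ρ = 1143 kg/m³, cost = 4.630 $/kg
  tungsten: σ_y = 632.0 MPa, ρ = 19220 kg/m³, cost = 39.68 $/kg
  concrete: M = 293 kN·m per $
  aluminum alloy: M = 60.1 kN·m per $
  soda-lime glass: M = 15.8 kN·m per $
  nylon: M = 14.3 kN·m per $
  silicon nitride: M = 1.57 kN·m per $
  tungsten: M = 0.829 kN·m per $
Highest index: concrete.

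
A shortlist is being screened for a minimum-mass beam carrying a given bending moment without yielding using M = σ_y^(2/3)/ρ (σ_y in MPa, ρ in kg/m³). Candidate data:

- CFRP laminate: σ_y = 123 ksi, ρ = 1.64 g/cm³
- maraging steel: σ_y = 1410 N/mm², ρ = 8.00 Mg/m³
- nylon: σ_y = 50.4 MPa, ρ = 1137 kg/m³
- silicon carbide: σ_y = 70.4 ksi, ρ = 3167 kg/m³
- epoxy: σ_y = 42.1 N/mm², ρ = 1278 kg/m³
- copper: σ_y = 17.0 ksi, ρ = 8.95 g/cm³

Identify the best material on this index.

CFRP laminate

Convert each candidate to consistent units, then evaluate M:
  CFRP laminate: σ_y = 848.1 MPa, ρ = 1640 kg/m³
  maraging steel: σ_y = 1410 MPa, ρ = 8000 kg/m³
  nylon: σ_y = 50.40 MPa, ρ = 1137 kg/m³
  silicon carbide: σ_y = 485.4 MPa, ρ = 3167 kg/m³
  epoxy: σ_y = 42.10 MPa, ρ = 1278 kg/m³
  copper: σ_y = 117.2 MPa, ρ = 8950 kg/m³
  CFRP laminate: M = 54.6×10⁻³
  silicon carbide: M = 19.5×10⁻³
  maraging steel: M = 15.7×10⁻³
  nylon: M = 12.0×10⁻³
  epoxy: M = 9.47×10⁻³
  copper: M = 2.68×10⁻³
Highest index: CFRP laminate.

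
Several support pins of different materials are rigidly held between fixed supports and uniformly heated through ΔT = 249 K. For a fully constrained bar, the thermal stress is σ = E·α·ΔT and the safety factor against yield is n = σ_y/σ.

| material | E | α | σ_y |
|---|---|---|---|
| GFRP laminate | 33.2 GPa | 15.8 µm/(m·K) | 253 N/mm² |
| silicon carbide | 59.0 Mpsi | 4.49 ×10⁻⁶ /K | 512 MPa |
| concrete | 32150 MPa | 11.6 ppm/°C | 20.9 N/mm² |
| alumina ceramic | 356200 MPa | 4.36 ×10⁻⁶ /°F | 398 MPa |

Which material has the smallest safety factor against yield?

concrete

Converting E to GPa, α to ×10⁻⁶/K, σ_y to MPa, then σ and n for each:
  GFRP laminate: E = 33.20, α = 15.8, σ_y = 253.0 → σ = 131 MPa, n = 1.94
  silicon carbide: E = 406.8, α = 4.49, σ_y = 512.0 → σ = 455 MPa, n = 1.13
  concrete: E = 32.15, α = 11.6, σ_y = 20.90 → σ = 92.9 MPa, n = 0.225
  alumina ceramic: E = 356.2, α = 7.85, σ_y = 398.0 → σ = 696 MPa, n = 0.572
Concrete has the lowest safety factor, n = 0.225.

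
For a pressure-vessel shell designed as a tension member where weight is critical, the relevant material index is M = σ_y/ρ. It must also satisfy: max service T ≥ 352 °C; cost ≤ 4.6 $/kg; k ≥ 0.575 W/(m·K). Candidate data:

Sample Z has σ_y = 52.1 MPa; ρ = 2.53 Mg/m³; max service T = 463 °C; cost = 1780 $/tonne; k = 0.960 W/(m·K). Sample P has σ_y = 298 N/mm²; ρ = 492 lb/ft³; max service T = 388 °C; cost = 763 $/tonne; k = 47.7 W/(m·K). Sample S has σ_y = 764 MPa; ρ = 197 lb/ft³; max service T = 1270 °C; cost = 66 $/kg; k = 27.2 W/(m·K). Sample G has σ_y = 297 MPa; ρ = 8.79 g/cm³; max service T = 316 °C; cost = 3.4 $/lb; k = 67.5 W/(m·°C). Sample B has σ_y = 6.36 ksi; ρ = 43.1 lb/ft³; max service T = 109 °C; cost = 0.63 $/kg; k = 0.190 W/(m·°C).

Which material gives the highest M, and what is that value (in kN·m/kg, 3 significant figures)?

sample P, M = 37.8 kN·m/kg

Screen on constraints: max service T ≥ 352 °C; cost ≤ 4.6 $/kg; k ≥ 0.575 W/(m·K). Survivors: sample Z, sample P.
After converting to SI:
  sample Z: σ_y = 52.10 MPa, ρ = 2530 kg/m³
  sample P: σ_y = 298.0 MPa, ρ = 7881 kg/m³
  sample P: M = 37.8 kN·m/kg
  sample Z: M = 20.6 kN·m/kg
Highest index: sample P.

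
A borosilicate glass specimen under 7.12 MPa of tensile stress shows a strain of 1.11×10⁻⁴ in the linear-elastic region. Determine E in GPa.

64.1 GPa

E = σ/ε = 7.12 MPa / 1.11×10⁻⁴ = 64140 MPa = 64.1 GPa.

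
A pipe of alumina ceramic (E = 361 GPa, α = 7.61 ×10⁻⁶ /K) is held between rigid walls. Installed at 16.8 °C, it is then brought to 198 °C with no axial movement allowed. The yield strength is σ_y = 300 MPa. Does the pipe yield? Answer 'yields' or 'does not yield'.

ΔT = 181.2 K. Constrained thermal stress σ = E·α·ΔT = 361.0×10³ MPa × 7.61×10⁻⁶ × 181.2 = 498 MPa (compressive).
Compare to σ_y = 300 MPa: σ ≥ σ_y, so it yields.

yields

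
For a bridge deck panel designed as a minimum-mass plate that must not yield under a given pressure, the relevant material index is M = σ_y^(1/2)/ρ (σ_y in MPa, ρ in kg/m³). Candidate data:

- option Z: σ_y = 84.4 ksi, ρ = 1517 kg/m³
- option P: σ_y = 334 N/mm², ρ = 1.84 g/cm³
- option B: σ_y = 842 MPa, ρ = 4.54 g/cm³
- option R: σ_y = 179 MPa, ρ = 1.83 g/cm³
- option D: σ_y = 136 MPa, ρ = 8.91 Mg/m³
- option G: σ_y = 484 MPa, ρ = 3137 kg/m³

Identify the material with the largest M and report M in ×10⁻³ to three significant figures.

In SI units:
  option Z: σ_y = 581.9 MPa, ρ = 1517 kg/m³
  option P: σ_y = 334.0 MPa, ρ = 1840 kg/m³
  option B: σ_y = 842.0 MPa, ρ = 4540 kg/m³
  option R: σ_y = 179.0 MPa, ρ = 1830 kg/m³
  option D: σ_y = 136.0 MPa, ρ = 8910 kg/m³
  option G: σ_y = 484.0 MPa, ρ = 3137 kg/m³
  option Z: M = 15.9×10⁻³
  option P: M = 9.93×10⁻³
  option R: M = 7.31×10⁻³
  option G: M = 7.01×10⁻³
  option B: M = 6.39×10⁻³
  option D: M = 1.31×10⁻³
The maximum is for option Z.

option Z, M = 15.9×10⁻³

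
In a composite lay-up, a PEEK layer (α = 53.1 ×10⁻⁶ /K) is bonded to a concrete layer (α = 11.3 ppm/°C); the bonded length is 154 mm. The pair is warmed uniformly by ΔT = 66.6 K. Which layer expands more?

PEEK

α(PEEK) = 53.1×10⁻⁶/K vs α(concrete) = 11.3×10⁻⁶/K.
Higher α expands more for the same ΔT: PEEK.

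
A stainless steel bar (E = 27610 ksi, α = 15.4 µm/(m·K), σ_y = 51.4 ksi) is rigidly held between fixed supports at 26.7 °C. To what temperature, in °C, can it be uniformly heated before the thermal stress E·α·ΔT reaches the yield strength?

E = 27610 ksi = 190.4 GPa.
σ_y = 51.4 ksi = 354.4 MPa.
E·α·ΔT = 354.4 MPa ⇒ ΔT = 354.4 / (190.4×10³ × 15.4×10⁻⁶) = 120.9 K.
T = 26.7 + 120.9 = 147.6 °C.

148 °C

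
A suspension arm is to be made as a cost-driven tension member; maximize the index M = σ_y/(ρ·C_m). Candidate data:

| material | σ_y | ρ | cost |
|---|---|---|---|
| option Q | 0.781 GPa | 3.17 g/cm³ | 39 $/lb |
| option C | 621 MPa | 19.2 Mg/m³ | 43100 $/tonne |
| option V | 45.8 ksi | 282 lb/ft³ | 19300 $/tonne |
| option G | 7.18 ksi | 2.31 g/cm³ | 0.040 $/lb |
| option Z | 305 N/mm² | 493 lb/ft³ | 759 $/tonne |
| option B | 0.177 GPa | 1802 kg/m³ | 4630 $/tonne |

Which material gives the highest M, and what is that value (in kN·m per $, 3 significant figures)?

option G, M = 243 kN·m per $

In SI units:
  option Q: σ_y = 781.0 MPa, ρ = 3170 kg/m³, cost = 85.98 $/kg
  option C: σ_y = 621.0 MPa, ρ = 19200 kg/m³, cost = 43.10 $/kg
  option V: σ_y = 315.8 MPa, ρ = 4517 kg/m³, cost = 19.30 $/kg
  option G: σ_y = 49.50 MPa, ρ = 2310 kg/m³, cost = 0.08818 $/kg
  option Z: σ_y = 305.0 MPa, ρ = 7897 kg/m³, cost = 0.7590 $/kg
  option B: σ_y = 177.0 MPa, ρ = 1802 kg/m³, cost = 4.630 $/kg
  option G: M = 243 kN·m per $
  option Z: M = 50.9 kN·m per $
  option B: M = 21.2 kN·m per $
  option V: M = 3.62 kN·m per $
  option Q: M = 2.87 kN·m per $
  option C: M = 0.750 kN·m per $
Highest index: option G.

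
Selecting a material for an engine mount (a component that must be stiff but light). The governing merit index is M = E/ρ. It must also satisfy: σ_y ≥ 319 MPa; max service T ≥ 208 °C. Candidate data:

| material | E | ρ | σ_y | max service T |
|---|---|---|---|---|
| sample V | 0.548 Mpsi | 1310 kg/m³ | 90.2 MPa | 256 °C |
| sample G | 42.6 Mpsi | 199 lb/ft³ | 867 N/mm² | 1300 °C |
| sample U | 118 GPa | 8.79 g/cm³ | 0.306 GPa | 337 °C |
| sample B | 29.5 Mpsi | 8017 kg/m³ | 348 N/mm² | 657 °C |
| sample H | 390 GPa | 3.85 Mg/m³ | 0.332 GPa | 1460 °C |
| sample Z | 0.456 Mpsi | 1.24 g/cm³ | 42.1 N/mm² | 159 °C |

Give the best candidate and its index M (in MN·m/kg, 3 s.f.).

Screen on constraints: σ_y ≥ 319 MPa; max service T ≥ 208 °C. Survivors: sample G, sample B, sample H.
Putting every candidate on a common basis:
  sample G: E = 293.7 GPa, ρ = 3188 kg/m³
  sample B: E = 203.4 GPa, ρ = 8017 kg/m³
  sample H: E = 390.0 GPa, ρ = 3850 kg/m³
  sample H: M = 101 MN·m/kg
  sample G: M = 92.1 MN·m/kg
  sample B: M = 25.4 MN·m/kg
Highest index: sample H.

sample H, M = 101 MN·m/kg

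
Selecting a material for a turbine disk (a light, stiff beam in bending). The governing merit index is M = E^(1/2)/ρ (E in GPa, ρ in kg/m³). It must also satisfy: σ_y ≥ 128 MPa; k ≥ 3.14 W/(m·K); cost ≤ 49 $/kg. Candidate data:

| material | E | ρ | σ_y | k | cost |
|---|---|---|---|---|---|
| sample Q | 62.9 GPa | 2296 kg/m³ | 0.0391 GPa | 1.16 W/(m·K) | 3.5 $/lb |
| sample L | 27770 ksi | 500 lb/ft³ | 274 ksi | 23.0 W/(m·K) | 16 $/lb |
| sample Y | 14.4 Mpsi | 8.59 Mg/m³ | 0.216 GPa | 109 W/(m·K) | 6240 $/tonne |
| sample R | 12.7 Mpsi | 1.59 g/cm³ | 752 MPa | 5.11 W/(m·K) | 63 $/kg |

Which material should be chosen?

sample L

Screen on constraints: σ_y ≥ 128 MPa; k ≥ 3.14 W/(m·K); cost ≤ 49 $/kg. Survivors: sample L, sample Y.
In SI units:
  sample L: E = 191.5 GPa, ρ = 8009 kg/m³
  sample Y: E = 99.28 GPa, ρ = 8590 kg/m³
  sample L: M = 1.73×10⁻³
  sample Y: M = 1.16×10⁻³
Highest index: sample L.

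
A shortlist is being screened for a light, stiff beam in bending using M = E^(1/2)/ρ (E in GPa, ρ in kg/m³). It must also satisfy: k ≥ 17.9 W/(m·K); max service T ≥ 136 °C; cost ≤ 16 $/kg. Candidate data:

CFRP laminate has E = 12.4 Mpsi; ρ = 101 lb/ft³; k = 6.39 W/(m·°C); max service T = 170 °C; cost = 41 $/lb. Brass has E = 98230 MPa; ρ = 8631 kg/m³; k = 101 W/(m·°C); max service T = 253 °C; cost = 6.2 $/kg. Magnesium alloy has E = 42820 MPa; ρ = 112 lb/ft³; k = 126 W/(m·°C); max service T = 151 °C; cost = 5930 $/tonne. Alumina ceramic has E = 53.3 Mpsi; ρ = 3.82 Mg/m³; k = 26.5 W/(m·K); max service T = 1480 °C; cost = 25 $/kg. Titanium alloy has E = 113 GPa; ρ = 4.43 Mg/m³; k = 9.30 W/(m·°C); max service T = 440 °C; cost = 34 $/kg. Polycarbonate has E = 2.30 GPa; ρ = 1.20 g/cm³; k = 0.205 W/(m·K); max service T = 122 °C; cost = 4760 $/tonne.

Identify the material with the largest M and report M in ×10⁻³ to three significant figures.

Screen on constraints: k ≥ 17.9 W/(m·K); max service T ≥ 136 °C; cost ≤ 16 $/kg. Survivors: brass, magnesium alloy.
After converting to SI:
  brass: E = 98.23 GPa, ρ = 8631 kg/m³
  magnesium alloy: E = 42.82 GPa, ρ = 1794 kg/m³
  magnesium alloy: M = 3.65×10⁻³
  brass: M = 1.15×10⁻³
Magnesium alloy ranks first.

magnesium alloy, M = 3.65×10⁻³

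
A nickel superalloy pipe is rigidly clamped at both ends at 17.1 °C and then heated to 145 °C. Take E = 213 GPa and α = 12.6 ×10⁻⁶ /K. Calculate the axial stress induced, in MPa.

343 MPa

ΔT = 127.9 K. Constrained thermal stress σ = E·α·ΔT = 213.0×10³ MPa × 12.6×10⁻⁶ × 127.9 = 343 MPa (compressive).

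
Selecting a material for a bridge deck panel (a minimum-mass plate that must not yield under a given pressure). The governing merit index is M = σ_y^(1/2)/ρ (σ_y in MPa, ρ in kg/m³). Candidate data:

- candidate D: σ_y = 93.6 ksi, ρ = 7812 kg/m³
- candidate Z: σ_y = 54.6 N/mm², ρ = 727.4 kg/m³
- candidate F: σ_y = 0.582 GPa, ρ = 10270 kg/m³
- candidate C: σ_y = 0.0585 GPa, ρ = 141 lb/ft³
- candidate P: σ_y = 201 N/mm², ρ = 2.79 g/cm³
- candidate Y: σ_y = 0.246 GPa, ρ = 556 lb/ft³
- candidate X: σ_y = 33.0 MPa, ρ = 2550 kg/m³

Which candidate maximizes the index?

candidate Z

Putting every candidate on a common basis:
  candidate D: σ_y = 645.3 MPa, ρ = 7812 kg/m³
  candidate Z: σ_y = 54.60 MPa, ρ = 727.4 kg/m³
  candidate F: σ_y = 582.0 MPa, ρ = 10270 kg/m³
  candidate C: σ_y = 58.50 MPa, ρ = 2259 kg/m³
  candidate P: σ_y = 201.0 MPa, ρ = 2790 kg/m³
  candidate Y: σ_y = 246.0 MPa, ρ = 8906 kg/m³
  candidate X: σ_y = 33.00 MPa, ρ = 2550 kg/m³
  candidate Z: M = 10.2×10⁻³
  candidate P: M = 5.08×10⁻³
  candidate C: M = 3.39×10⁻³
  candidate D: M = 3.25×10⁻³
  candidate F: M = 2.35×10⁻³
  candidate X: M = 2.25×10⁻³
  candidate Y: M = 1.76×10⁻³
Candidate Z ranks first.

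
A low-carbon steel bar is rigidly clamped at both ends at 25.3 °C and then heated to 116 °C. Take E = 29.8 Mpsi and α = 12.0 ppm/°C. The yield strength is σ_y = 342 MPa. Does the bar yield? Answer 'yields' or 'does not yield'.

E = 29.8 Mpsi = 205.5 GPa.
ΔT = 90.70 K. Constrained thermal stress σ = E·α·ΔT = 205.5×10³ MPa × 12.0×10⁻⁶ × 90.70 = 224 MPa (compressive).
Compare to σ_y = 342 MPa: σ < σ_y, so it does not yield.

does not yield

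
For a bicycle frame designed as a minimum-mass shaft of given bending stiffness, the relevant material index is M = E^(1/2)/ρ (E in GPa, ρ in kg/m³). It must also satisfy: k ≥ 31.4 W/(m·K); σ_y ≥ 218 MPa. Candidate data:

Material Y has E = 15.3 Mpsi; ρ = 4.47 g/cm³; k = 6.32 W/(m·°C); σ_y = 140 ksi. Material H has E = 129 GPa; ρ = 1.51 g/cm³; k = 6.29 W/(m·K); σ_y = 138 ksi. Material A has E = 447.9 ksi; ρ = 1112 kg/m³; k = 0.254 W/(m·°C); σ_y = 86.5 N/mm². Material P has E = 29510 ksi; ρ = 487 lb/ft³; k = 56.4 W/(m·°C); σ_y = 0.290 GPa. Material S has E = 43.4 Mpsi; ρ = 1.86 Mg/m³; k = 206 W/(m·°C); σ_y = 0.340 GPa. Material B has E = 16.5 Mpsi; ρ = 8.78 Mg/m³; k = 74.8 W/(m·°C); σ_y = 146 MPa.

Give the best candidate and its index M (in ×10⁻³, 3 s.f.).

material S, M = 9.30×10⁻³

Screen on constraints: k ≥ 31.4 W/(m·K); σ_y ≥ 218 MPa. Survivors: material P, material S.
Putting every candidate on a common basis:
  material P: E = 203.5 GPa, ρ = 7801 kg/m³
  material S: E = 299.2 GPa, ρ = 1860 kg/m³
  material S: M = 9.30×10⁻³
  material P: M = 1.83×10⁻³
Material S has the largest M.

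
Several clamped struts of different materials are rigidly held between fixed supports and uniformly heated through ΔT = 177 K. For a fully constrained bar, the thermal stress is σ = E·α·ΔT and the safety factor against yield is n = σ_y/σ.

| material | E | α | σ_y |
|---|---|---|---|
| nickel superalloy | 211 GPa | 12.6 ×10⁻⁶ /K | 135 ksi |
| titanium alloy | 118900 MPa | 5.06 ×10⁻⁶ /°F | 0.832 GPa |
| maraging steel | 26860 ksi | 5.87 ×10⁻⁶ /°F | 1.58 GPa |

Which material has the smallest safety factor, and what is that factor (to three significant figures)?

nickel superalloy, n = 1.98

Per material, after unit conversion:
  nickel superalloy: E = 211.0, α = 12.6, σ_y = 930.8 → σ = 471 MPa, n = 1.98
  titanium alloy: E = 118.9, α = 9.11, σ_y = 832.0 → σ = 192 MPa, n = 4.34
  maraging steel: E = 185.2, α = 10.6, σ_y = 1580 → σ = 346 MPa, n = 4.56
Nickel superalloy has the lowest safety factor, n = 1.98.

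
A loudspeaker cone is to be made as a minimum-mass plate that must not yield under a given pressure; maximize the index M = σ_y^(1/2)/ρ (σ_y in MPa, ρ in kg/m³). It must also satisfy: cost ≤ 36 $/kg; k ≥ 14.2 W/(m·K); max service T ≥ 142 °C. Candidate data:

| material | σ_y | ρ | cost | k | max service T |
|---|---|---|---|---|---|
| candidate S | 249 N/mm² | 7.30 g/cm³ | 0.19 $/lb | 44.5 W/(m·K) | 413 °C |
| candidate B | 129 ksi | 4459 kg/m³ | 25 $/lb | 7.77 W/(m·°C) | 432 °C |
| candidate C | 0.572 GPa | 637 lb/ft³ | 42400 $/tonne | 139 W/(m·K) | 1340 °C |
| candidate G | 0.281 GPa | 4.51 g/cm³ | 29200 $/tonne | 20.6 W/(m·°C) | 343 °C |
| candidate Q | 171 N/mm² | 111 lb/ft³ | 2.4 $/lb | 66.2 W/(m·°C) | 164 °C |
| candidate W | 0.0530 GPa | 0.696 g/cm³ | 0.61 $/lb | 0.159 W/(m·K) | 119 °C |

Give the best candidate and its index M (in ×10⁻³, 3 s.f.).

candidate Q, M = 7.35×10⁻³

Screen on constraints: cost ≤ 36 $/kg; k ≥ 14.2 W/(m·K); max service T ≥ 142 °C. Survivors: candidate S, candidate G, candidate Q.
In SI units:
  candidate S: σ_y = 249.0 MPa, ρ = 7300 kg/m³
  candidate G: σ_y = 281.0 MPa, ρ = 4510 kg/m³
  candidate Q: σ_y = 171.0 MPa, ρ = 1778 kg/m³
  candidate Q: M = 7.35×10⁻³
  candidate G: M = 3.72×10⁻³
  candidate S: M = 2.16×10⁻³
Candidate Q ranks first.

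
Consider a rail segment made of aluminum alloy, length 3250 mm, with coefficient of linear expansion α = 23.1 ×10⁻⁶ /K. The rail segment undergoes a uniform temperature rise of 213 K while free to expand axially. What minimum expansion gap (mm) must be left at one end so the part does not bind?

ΔL = α·L₀·ΔT = 23.1×10⁻⁶ × 3250 mm × 213.0 K = 16.0 mm.

16.0 mm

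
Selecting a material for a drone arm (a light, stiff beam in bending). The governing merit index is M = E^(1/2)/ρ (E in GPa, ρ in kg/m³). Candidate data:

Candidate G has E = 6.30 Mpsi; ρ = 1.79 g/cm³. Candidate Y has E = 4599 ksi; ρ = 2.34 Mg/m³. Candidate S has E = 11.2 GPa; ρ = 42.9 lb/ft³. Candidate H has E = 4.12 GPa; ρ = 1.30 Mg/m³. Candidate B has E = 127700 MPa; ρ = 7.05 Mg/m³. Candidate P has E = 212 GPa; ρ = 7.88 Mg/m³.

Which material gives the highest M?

In SI units:
  candidate G: E = 43.44 GPa, ρ = 1790 kg/m³
  candidate Y: E = 31.71 GPa, ρ = 2340 kg/m³
  candidate S: E = 11.20 GPa, ρ = 687.2 kg/m³
  candidate H: E = 4.120 GPa, ρ = 1300 kg/m³
  candidate B: E = 127.7 GPa, ρ = 7050 kg/m³
  candidate P: E = 212.0 GPa, ρ = 7880 kg/m³
  candidate S: M = 4.87×10⁻³
  candidate G: M = 3.68×10⁻³
  candidate Y: M = 2.41×10⁻³
  candidate P: M = 1.85×10⁻³
  candidate B: M = 1.60×10⁻³
  candidate H: M = 1.56×10⁻³
Highest index: candidate S.

candidate S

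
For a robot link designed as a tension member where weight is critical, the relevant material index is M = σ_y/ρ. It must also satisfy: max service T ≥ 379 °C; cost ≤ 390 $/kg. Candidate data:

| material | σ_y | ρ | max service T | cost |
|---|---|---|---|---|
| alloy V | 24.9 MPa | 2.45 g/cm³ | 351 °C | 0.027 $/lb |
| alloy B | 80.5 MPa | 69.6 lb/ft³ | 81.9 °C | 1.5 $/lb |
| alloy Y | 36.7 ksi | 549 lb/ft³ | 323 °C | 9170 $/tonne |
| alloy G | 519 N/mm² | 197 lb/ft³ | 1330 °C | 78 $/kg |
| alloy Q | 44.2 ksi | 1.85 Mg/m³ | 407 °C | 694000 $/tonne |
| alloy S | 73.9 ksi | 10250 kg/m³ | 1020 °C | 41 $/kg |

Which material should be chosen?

alloy G

Screen on constraints: max service T ≥ 379 °C; cost ≤ 390 $/kg. Survivors: alloy G, alloy S.
In SI units:
  alloy G: σ_y = 519.0 MPa, ρ = 3156 kg/m³
  alloy S: σ_y = 509.5 MPa, ρ = 10250 kg/m³
  alloy G: M = 164 kN·m/kg
  alloy S: M = 49.7 kN·m/kg
The maximum is for alloy G.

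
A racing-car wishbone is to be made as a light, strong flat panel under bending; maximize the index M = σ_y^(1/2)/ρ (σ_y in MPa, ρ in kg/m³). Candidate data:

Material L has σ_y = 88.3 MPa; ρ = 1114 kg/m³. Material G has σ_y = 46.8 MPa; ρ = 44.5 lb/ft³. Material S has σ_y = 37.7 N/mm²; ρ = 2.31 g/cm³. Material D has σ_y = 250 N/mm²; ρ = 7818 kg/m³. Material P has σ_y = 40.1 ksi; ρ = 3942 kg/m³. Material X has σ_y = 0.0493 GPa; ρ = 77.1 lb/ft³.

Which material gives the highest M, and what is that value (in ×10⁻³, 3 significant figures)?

material G, M = 9.60×10⁻³

After converting to SI:
  material L: σ_y = 88.30 MPa, ρ = 1114 kg/m³
  material G: σ_y = 46.80 MPa, ρ = 712.8 kg/m³
  material S: σ_y = 37.70 MPa, ρ = 2310 kg/m³
  material D: σ_y = 250.0 MPa, ρ = 7818 kg/m³
  material P: σ_y = 276.5 MPa, ρ = 3942 kg/m³
  material X: σ_y = 49.30 MPa, ρ = 1235 kg/m³
  material G: M = 9.60×10⁻³
  material L: M = 8.44×10⁻³
  material X: M = 5.69×10⁻³
  material P: M = 4.22×10⁻³
  material S: M = 2.66×10⁻³
  material D: M = 2.02×10⁻³
Highest index: material G.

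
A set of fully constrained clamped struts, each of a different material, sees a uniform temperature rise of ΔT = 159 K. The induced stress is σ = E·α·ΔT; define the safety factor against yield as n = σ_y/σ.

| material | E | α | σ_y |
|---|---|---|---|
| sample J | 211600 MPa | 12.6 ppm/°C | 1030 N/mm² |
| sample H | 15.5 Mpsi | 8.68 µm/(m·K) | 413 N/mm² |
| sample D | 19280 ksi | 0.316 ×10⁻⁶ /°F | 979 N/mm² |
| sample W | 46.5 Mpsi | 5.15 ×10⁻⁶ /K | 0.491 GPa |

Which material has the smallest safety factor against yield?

sample W

Converting E to GPa, α to ×10⁻⁶/K, σ_y to MPa, then σ and n for each:
  sample J: E = 211.6, α = 12.6, σ_y = 1030 → σ = 424 MPa, n = 2.43
  sample H: E = 106.9, α = 8.68, σ_y = 413.0 → σ = 147 MPa, n = 2.80
  sample D: E = 132.9, α = 0.569, σ_y = 979.0 → σ = 12.0 MPa, n = 81.4
  sample W: E = 320.6, α = 5.15, σ_y = 491.0 → σ = 263 MPa, n = 1.87
Smallest n: sample W with n = 1.87.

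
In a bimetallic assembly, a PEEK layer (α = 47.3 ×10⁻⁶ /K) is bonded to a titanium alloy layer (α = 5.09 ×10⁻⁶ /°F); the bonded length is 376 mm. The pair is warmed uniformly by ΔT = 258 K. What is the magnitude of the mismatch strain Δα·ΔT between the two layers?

9.84×10⁻³

titanium alloy: α = 5.09×10⁻⁶/°F × 9/5 = 9.16×10⁻⁶/K.
Δα = |47.3 − 9.16|×10⁻⁶/K = 38.1×10⁻⁶/K.
Mismatch strain = Δα·ΔT = 38.1×10⁻⁶ × 258.0 = 9.84×10⁻³.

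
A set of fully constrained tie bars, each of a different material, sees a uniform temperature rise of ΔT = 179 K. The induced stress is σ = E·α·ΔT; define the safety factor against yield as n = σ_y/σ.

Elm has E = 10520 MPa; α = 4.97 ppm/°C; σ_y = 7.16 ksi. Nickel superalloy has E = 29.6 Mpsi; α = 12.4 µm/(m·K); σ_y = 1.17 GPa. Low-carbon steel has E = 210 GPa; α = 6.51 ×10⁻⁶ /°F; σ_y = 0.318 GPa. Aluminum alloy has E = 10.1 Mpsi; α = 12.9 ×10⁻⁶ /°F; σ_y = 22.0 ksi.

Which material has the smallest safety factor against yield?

aluminum alloy

Per material, after unit conversion:
  elm: E = 10.52, α = 4.97, σ_y = 49.37 → σ = 9.36 MPa, n = 5.27
  nickel superalloy: E = 204.1, α = 12.4, σ_y = 1170 → σ = 453 MPa, n = 2.58
  low-carbon steel: E = 210.0, α = 11.7, σ_y = 318.0 → σ = 440 MPa, n = 0.722
  aluminum alloy: E = 69.64, α = 23.2, σ_y = 151.7 → σ = 289 MPa, n = 0.524
Smallest n: aluminum alloy with n = 0.524.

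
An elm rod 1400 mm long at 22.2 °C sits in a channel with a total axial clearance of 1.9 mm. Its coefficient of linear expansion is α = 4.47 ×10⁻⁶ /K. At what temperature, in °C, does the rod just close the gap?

α·L₀·ΔT = 1.9 mm ⇒ ΔT = 1.9 / (4.47×10⁻⁶ × 1400.0) = 303.6 K.
T = 22.2 + 303.6 = 325.8 °C.

326 °C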